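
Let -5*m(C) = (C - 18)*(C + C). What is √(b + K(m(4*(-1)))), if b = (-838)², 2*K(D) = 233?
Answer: √2809442/2 ≈ 838.07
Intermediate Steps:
m(C) = -2*C*(-18 + C)/5 (m(C) = -(C - 18)*(C + C)/5 = -(-18 + C)*2*C/5 = -2*C*(-18 + C)/5)
K(D) = 233/2 (K(D) = (½)*233 = 233/2)
b = 702244
√(b + K(m(4*(-1)))) = √(702244 + 233/2) = √(1404721/2) = √2809442/2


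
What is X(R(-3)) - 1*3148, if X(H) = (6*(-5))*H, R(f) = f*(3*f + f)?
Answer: -4228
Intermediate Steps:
R(f) = 4*f² (R(f) = f*(4*f) = 4*f²)
X(H) = -30*H
X(R(-3)) - 1*3148 = -120*(-3)² - 1*3148 = -120*9 - 3148 = -30*36 - 3148 = -1080 - 3148 = -4228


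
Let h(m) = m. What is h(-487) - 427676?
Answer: -428163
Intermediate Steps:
h(-487) - 427676 = -487 - 427676 = -428163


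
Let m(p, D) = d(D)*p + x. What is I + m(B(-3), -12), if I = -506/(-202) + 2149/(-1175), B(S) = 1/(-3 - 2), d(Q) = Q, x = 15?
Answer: 2145171/118675 ≈ 18.076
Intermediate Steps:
B(S) = -1/5 (B(S) = 1/(-5) = -1/5)
m(p, D) = 15 + D*p (m(p, D) = D*p + 15 = 15 + D*p)
I = 80226/118675 (I = -506*(-1/202) + 2149*(-1/1175) = 253/101 - 2149/1175 = 80226/118675 ≈ 0.67601)
I + m(B(-3), -12) = 80226/118675 + (15 - 12*(-1/5)) = 80226/118675 + (15 + 12/5) = 80226/118675 + 87/5 = 2145171/118675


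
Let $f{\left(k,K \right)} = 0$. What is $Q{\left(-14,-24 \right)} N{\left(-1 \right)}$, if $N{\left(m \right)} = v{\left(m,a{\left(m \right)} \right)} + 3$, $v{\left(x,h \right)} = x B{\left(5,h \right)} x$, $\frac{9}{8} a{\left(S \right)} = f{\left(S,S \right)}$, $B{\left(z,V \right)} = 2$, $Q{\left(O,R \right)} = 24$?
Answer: $120$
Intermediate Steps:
$a{\left(S \right)} = 0$ ($a{\left(S \right)} = \frac{8}{9} \cdot 0 = 0$)
$v{\left(x,h \right)} = 2 x^{2}$ ($v{\left(x,h \right)} = x 2 x = 2 x x = 2 x^{2}$)
$N{\left(m \right)} = 3 + 2 m^{2}$ ($N{\left(m \right)} = 2 m^{2} + 3 = 3 + 2 m^{2}$)
$Q{\left(-14,-24 \right)} N{\left(-1 \right)} = 24 \left(3 + 2 \left(-1\right)^{2}\right) = 24 \left(3 + 2 \cdot 1\right) = 24 \left(3 + 2\right) = 24 \cdot 5 = 120$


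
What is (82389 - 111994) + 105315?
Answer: 75710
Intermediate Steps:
(82389 - 111994) + 105315 = -29605 + 105315 = 75710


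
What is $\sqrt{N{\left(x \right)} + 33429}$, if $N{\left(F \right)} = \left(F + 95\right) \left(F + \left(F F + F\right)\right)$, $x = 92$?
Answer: $\sqrt{1650605} \approx 1284.8$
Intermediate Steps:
$N{\left(F \right)} = \left(95 + F\right) \left(F^{2} + 2 F\right)$ ($N{\left(F \right)} = \left(95 + F\right) \left(F + \left(F^{2} + F\right)\right) = \left(95 + F\right) \left(F + \left(F + F^{2}\right)\right) = \left(95 + F\right) \left(F^{2} + 2 F\right)$)
$\sqrt{N{\left(x \right)} + 33429} = \sqrt{92 \left(190 + 92^{2} + 97 \cdot 92\right) + 33429} = \sqrt{92 \left(190 + 8464 + 8924\right) + 33429} = \sqrt{92 \cdot 17578 + 33429} = \sqrt{1617176 + 33429} = \sqrt{1650605}$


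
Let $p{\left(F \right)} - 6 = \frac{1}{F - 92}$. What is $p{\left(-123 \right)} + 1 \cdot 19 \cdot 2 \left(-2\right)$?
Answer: $- \frac{15051}{215} \approx -70.005$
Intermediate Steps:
$p{\left(F \right)} = 6 + \frac{1}{-92 + F}$ ($p{\left(F \right)} = 6 + \frac{1}{F - 92} = 6 + \frac{1}{-92 + F}$)
$p{\left(-123 \right)} + 1 \cdot 19 \cdot 2 \left(-2\right) = \frac{-551 + 6 \left(-123\right)}{-92 - 123} + 1 \cdot 19 \cdot 2 \left(-2\right) = \frac{-551 - 738}{-215} + 19 \left(-4\right) = \left(- \frac{1}{215}\right) \left(-1289\right) - 76 = \frac{1289}{215} - 76 = - \frac{15051}{215}$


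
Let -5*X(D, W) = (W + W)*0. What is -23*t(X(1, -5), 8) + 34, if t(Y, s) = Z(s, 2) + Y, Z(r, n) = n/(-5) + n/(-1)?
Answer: 446/5 ≈ 89.200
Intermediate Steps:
Z(r, n) = -6*n/5 (Z(r, n) = n*(-⅕) + n*(-1) = -n/5 - n = -6*n/5)
X(D, W) = 0 (X(D, W) = -(W + W)*0/5 = -2*W*0/5 = -⅕*0 = 0)
t(Y, s) = -12/5 + Y (t(Y, s) = -6/5*2 + Y = -12/5 + Y)
-23*t(X(1, -5), 8) + 34 = -23*(-12/5 + 0) + 34 = -23*(-12/5) + 34 = 276/5 + 34 = 446/5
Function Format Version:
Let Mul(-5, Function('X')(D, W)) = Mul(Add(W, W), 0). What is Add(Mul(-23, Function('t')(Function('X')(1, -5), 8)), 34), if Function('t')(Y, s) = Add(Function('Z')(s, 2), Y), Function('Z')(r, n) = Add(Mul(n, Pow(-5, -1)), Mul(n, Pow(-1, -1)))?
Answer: Rational(446, 5) ≈ 89.200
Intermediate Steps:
Function('Z')(r, n) = Mul(Rational(-6, 5), n) (Function('Z')(r, n) = Add(Mul(n, Rational(-1, 5)), Mul(n, -1)) = Add(Mul(Rational(-1, 5), n), Mul(-1, n)) = Mul(Rational(-6, 5), n))
Function('X')(D, W) = 0 (Function('X')(D, W) = Mul(Rational(-1, 5), Mul(Add(W, W), 0)) = Mul(Rational(-1, 5), Mul(Mul(2, W), 0)) = Mul(Rational(-1, 5), 0) = 0)
Function('t')(Y, s) = Add(Rational(-12, 5), Y) (Function('t')(Y, s) = Add(Mul(Rational(-6, 5), 2), Y) = Add(Rational(-12, 5), Y))
Add(Mul(-23, Function('t')(Function('X')(1, -5), 8)), 34) = Add(Mul(-23, Add(Rational(-12, 5), 0)), 34) = Add(Mul(-23, Rational(-12, 5)), 34) = Add(Rational(276, 5), 34) = Rational(446, 5)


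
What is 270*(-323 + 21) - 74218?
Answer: -155758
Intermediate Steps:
270*(-323 + 21) - 74218 = 270*(-302) - 74218 = -81540 - 74218 = -155758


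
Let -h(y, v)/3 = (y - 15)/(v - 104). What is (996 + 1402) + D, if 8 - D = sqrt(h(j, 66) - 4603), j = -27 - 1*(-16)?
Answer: 2406 - 2*I*sqrt(415606)/19 ≈ 2406.0 - 67.861*I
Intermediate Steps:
j = -11 (j = -27 + 16 = -11)
h(y, v) = -3*(-15 + y)/(-104 + v) (h(y, v) = -3*(y - 15)/(v - 104) = -3*(-15 + y)/(-104 + v))
D = 8 - 2*I*sqrt(415606)/19 (D = 8 - sqrt(3*(15 - 1*(-11))/(-104 + 66) - 4603) = 8 - sqrt(3*(15 + 11)/(-38) - 4603) = 8 - sqrt(3*(-1/38)*26 - 4603) = 8 - sqrt(-39/19 - 4603) = 8 - sqrt(-87496/19) = 8 - 2*I*sqrt(415606)/19 ≈ 8.0 - 67.861*I)
(996 + 1402) + D = (996 + 1402) + (8 - 2*I*sqrt(415606)/19) = 2398 + (8 - 2*I*sqrt(415606)/19) = 2406 - 2*I*sqrt(415606)/19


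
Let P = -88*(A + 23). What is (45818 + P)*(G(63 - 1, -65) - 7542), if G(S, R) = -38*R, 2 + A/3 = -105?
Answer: -365397024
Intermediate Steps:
A = -321 (A = -6 + 3*(-105) = -6 - 315 = -321)
P = 26224 (P = -88*(-321 + 23) = -88*(-298) = 26224)
(45818 + P)*(G(63 - 1, -65) - 7542) = (45818 + 26224)*(-38*(-65) - 7542) = 72042*(2470 - 7542) = 72042*(-5072) = -365397024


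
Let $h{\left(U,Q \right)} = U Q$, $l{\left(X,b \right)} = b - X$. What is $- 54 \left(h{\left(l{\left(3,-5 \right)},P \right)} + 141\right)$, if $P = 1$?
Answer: $-7182$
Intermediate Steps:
$h{\left(U,Q \right)} = Q U$
$- 54 \left(h{\left(l{\left(3,-5 \right)},P \right)} + 141\right) = - 54 \left(1 \left(-5 - 3\right) + 141\right) = - 54 \left(1 \left(-8\right) + 141\right) = - 54 \left(-8 + 141\right) = \left(-54\right) 133 = -7182$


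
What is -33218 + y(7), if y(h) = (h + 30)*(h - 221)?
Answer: -41136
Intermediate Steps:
y(h) = (-221 + h)*(30 + h) (y(h) = (30 + h)*(-221 + h) = (-221 + h)*(30 + h))
-33218 + y(7) = -33218 + (-6630 + 7² - 191*7) = -33218 + (-6630 + 49 - 1337) = -33218 - 7918 = -41136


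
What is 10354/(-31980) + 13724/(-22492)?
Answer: -83971961/89911770 ≈ -0.93394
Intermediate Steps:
10354/(-31980) + 13724/(-22492) = 10354*(-1/31980) + 13724*(-1/22492) = -5177/15990 - 3431/5623 = -83971961/89911770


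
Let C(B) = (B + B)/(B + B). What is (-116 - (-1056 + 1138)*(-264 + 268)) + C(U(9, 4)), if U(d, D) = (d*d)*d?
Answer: -443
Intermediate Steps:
U(d, D) = d³ (U(d, D) = d²*d = d³)
C(B) = 1 (C(B) = (2*B)/((2*B)) = (2*B)*(1/(2*B)) = 1)
(-116 - (-1056 + 1138)*(-264 + 268)) + C(U(9, 4)) = (-116 - (-1056 + 1138)*(-264 + 268)) + 1 = (-116 - 82*4) + 1 = (-116 - 1*328) + 1 = (-116 - 328) + 1 = -444 + 1 = -443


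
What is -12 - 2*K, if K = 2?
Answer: -16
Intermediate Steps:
-12 - 2*K = -12 - 2*2 = -12 - 4 = -16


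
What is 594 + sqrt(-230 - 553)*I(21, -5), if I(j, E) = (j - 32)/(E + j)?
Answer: 594 - 33*I*sqrt(87)/16 ≈ 594.0 - 19.238*I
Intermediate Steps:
I(j, E) = (-32 + j)/(E + j)
594 + sqrt(-230 - 553)*I(21, -5) = 594 + sqrt(-230 - 553)*((-32 + 21)/(-5 + 21)) = 594 + sqrt(-783)*(-11/16) = 594 + (3*I*sqrt(87))*((1/16)*(-11)) = 594 + (3*I*sqrt(87))*(-11/16) = 594 - 33*I*sqrt(87)/16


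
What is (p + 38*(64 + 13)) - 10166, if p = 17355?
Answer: 10115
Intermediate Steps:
(p + 38*(64 + 13)) - 10166 = (17355 + 38*(64 + 13)) - 10166 = (17355 + 38*77) - 10166 = (17355 + 2926) - 10166 = 20281 - 10166 = 10115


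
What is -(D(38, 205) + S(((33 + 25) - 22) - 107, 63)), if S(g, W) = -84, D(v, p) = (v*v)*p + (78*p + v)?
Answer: -311964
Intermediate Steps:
D(v, p) = v + 78*p + p*v² (D(v, p) = v²*p + (v + 78*p) = p*v² + (v + 78*p) = v + 78*p + p*v²)
-(D(38, 205) + S(((33 + 25) - 22) - 107, 63)) = -((38 + 78*205 + 205*38²) - 84) = -((38 + 15990 + 205*1444) - 84) = -((38 + 15990 + 296020) - 84) = -(312048 - 84) = -1*311964 = -311964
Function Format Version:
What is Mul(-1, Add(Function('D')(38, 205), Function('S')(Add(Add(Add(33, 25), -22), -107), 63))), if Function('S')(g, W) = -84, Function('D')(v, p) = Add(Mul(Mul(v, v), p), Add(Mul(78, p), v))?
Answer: -311964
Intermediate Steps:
Function('D')(v, p) = Add(v, Mul(78, p), Mul(p, Pow(v, 2))) (Function('D')(v, p) = Add(Mul(Pow(v, 2), p), Add(v, Mul(78, p))) = Add(Mul(p, Pow(v, 2)), Add(v, Mul(78, p))) = Add(v, Mul(78, p), Mul(p, Pow(v, 2))))
Mul(-1, Add(Function('D')(38, 205), Function('S')(Add(Add(Add(33, 25), -22), -107), 63))) = Mul(-1, Add(Add(38, Mul(78, 205), Mul(205, Pow(38, 2))), -84)) = Mul(-1, Add(Add(38, 15990, Mul(205, 1444)), -84)) = Mul(-1, Add(Add(38, 15990, 296020), -84)) = Mul(-1, Add(312048, -84)) = Mul(-1, 311964) = -311964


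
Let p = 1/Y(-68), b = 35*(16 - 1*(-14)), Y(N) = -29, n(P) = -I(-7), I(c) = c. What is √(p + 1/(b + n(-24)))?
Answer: 2*I*√7877821/30653 ≈ 0.18313*I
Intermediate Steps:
n(P) = 7 (n(P) = -1*(-7) = 7)
b = 1050 (b = 35*(16 + 14) = 35*30 = 1050)
p = -1/29 (p = 1/(-29) = -1/29 ≈ -0.034483)
√(p + 1/(b + n(-24))) = √(-1/29 + 1/(1050 + 7)) = √(-1/29 + 1/1057) = √(-1028/30653) = 2*I*√7877821/30653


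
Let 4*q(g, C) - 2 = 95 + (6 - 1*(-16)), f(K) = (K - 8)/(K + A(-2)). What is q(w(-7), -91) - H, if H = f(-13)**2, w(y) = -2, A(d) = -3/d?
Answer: 55895/2116 ≈ 26.415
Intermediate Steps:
f(K) = (-8 + K)/(3/2 + K) (f(K) = (K - 8)/(K - 3/(-2)) = (-8 + K)/(K - 3*(-1/2)) = (-8 + K)/(K + 3/2) = (-8 + K)/(3/2 + K))
q(g, C) = 119/4 (q(g, C) = 1/2 + (95 + (6 - 1*(-16)))/4 = 1/2 + (95 + (6 + 16))/4 = 1/2 + (95 + 22)/4 = 1/2 + (1/4)*117 = 1/2 + 117/4 = 119/4)
H = 1764/529 (H = (2*(-8 - 13)/(3 + 2*(-13)))**2 = (2*(-21)/(3 - 26))**2 = (2*(-21)/(-23))**2 = (2*(-1/23)*(-21))**2 = (42/23)**2 = 1764/529 ≈ 3.3346)
q(w(-7), -91) - H = 119/4 - 1*1764/529 = 119/4 - 1764/529 = 55895/2116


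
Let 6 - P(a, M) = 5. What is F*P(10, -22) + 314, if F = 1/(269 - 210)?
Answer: 18527/59 ≈ 314.02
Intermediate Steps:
P(a, M) = 1 (P(a, M) = 6 - 1*5 = 6 - 5 = 1)
F = 1/59 ≈ 0.016949
F*P(10, -22) + 314 = (1/59)*1 + 314 = 1/59 + 314 = 18527/59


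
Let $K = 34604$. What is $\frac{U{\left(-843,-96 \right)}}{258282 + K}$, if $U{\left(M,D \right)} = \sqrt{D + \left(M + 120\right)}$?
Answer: $\frac{3 i \sqrt{91}}{292886} \approx 9.7711 \cdot 10^{-5} i$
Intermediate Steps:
$U{\left(M,D \right)} = \sqrt{120 + D + M}$ ($U{\left(M,D \right)} = \sqrt{D + \left(120 + M\right)} = \sqrt{120 + D + M}$)
$\frac{U{\left(-843,-96 \right)}}{258282 + K} = \frac{\sqrt{120 - 96 - 843}}{258282 + 34604} = \frac{\sqrt{-819}}{292886} = 3 i \sqrt{91} \cdot \frac{1}{292886} = \frac{3 i \sqrt{91}}{292886}$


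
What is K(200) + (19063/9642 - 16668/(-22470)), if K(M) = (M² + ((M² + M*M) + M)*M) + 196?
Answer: 580644558797251/36109290 ≈ 1.6080e+7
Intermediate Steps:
K(M) = 196 + M² + M*(M + 2*M²) (K(M) = (M² + ((M² + M²) + M)*M) + 196 = (M² + (2*M² + M)*M) + 196 = (M² + (M + 2*M²)*M) + 196 = (M² + M*(M + 2*M²)) + 196 = 196 + M² + M*(M + 2*M²))
K(200) + (19063/9642 - 16668/(-22470)) = (196 + 2*200² + 2*200³) + (19063/9642 - 16668/(-22470)) = (196 + 2*40000 + 2*8000000) + (19063*(1/9642) - 16668*(-1/22470)) = (196 + 80000 + 16000000) + (19063/9642 + 2778/3745) = 16080196 + 98176411/36109290 = 580644558797251/36109290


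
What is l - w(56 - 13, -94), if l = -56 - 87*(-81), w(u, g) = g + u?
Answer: 7042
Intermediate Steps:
l = 6991 (l = -56 + 7047 = 6991)
l - w(56 - 13, -94) = 6991 - (-94 + (56 - 13)) = 6991 - (-94 + 43) = 6991 - 1*(-51) = 6991 + 51 = 7042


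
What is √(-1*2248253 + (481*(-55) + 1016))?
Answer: 2*I*√568423 ≈ 1507.9*I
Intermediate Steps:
√(-1*2248253 + (481*(-55) + 1016)) = √(-2248253 + (-26455 + 1016)) = √(-2248253 - 25439) = √(-2273692) = 2*I*√568423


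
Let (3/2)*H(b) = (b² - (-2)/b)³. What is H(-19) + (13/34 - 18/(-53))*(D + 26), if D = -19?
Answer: 1161949626668711/37079754 ≈ 3.1337e+7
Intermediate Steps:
H(b) = 2*(b² + 2/b)³/3 (H(b) = 2*(b² - (-2)/b)³/3 = 2*(b² + 2/b)³/3)
H(-19) + (13/34 - 18/(-53))*(D + 26) = (⅔)*(2 + (-19)³)³/(-19)³ + (13/34 - 18/(-53))*(-19 + 26) = (⅔)*(-1/6859)*(2 - 6859)³ + (13*(1/34) - 18*(-1/53))*7 = (⅔)*(-1/6859)*(-6857)³ + (13/34 + 18/53)*7 = (⅔)*(-1/6859)*(-322405504793) + (1301/1802)*7 = 644811009586/20577 + 9107/1802 = 1161949626668711/37079754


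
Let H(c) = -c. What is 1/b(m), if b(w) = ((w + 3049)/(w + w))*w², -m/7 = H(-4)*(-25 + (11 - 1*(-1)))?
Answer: 1/621166 ≈ 1.6099e-6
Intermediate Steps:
m = 364 (m = -7*(-1*(-4))*(-25 + (11 - 1*(-1))) = -28*(-25 + (11 + 1)) = -28*(-25 + 12) = -28*(-13) = -7*(-52) = 364)
b(w) = w*(3049 + w)/2 (b(w) = ((3049 + w)/((2*w)))*w² = ((3049 + w)*(1/(2*w)))*w² = ((3049 + w)/(2*w))*w² = w*(3049 + w)/2)
1/b(m) = 1/((½)*364*(3049 + 364)) = 1/((½)*364*3413) = 1/621166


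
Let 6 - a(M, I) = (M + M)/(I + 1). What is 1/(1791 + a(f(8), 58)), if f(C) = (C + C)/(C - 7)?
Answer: 59/105991 ≈ 0.00055665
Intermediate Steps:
f(C) = 2*C/(-7 + C) (f(C) = (2*C)/(-7 + C) = 2*C/(-7 + C))
a(M, I) = 6 - 2*M/(1 + I) (a(M, I) = 6 - (M + M)/(I + 1) = 6 - 2*M/(1 + I))
1/(1791 + a(f(8), 58)) = 1/(1791 + 2*(3 - 2*8/(-7 + 8) + 3*58)/(1 + 58)) = 1/(1791 + 2*(3 - 2*8/1 + 174)/59) = 1/(1791 + 2*(1/59)*(3 - 2*8 + 174)) = 1/(1791 + 2*(1/59)*(3 - 1*16 + 174)) = 1/(1791 + 2*(1/59)*(3 - 16 + 174)) = 1/(1791 + 2*(1/59)*161) = 1/(1791 + 322/59) = 1/(105991/59) = 59/105991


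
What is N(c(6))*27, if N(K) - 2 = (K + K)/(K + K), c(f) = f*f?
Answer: 81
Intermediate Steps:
c(f) = f**2
N(K) = 3 (N(K) = 2 + (K + K)/(K + K) = 2 + (2*K)/((2*K)) = 2 + (2*K)*(1/(2*K)) = 2 + 1 = 3)
N(c(6))*27 = 3*27 = 81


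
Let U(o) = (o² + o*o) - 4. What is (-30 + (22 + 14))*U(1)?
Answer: -12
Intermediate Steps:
U(o) = -4 + 2*o² (U(o) = (o² + o²) - 4 = 2*o² - 4 = -4 + 2*o²)
(-30 + (22 + 14))*U(1) = (-30 + (22 + 14))*(-4 + 2*1²) = (-30 + 36)*(-4 + 2*1) = 6*(-4 + 2) = 6*(-2) = -12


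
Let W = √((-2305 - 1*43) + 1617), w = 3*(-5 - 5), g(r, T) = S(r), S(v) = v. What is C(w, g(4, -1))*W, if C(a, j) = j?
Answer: 4*I*√731 ≈ 108.15*I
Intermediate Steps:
g(r, T) = r
w = -30 (w = 3*(-10) = -30)
W = I*√731 (W = √((-2305 - 43) + 1617) = √(-2348 + 1617) = √(-731) = I*√731 ≈ 27.037*I)
C(w, g(4, -1))*W = 4*(I*√731) = 4*I*√731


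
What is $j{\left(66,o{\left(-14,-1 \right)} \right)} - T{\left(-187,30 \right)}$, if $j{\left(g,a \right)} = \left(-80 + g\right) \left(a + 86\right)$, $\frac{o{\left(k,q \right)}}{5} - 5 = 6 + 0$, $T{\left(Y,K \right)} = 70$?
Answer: $-2044$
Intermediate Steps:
$o{\left(k,q \right)} = 55$ ($o{\left(k,q \right)} = 25 + 5 \left(6 + 0\right) = 25 + 5 \cdot 6 = 25 + 30 = 55$)
$j{\left(g,a \right)} = \left(-80 + g\right) \left(86 + a\right)$
$j{\left(66,o{\left(-14,-1 \right)} \right)} - T{\left(-187,30 \right)} = \left(-6880 - 4400 + 86 \cdot 66 + 55 \cdot 66\right) - 70 = \left(-6880 - 4400 + 5676 + 3630\right) - 70 = -1974 - 70 = -2044$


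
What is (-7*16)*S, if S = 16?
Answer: -1792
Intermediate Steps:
(-7*16)*S = -7*16*16 = -112*16 = -1792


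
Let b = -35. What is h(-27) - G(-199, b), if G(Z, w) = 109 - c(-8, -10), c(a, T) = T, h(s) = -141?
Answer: -260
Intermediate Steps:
G(Z, w) = 119 (G(Z, w) = 109 - 1*(-10) = 109 + 10 = 119)
h(-27) - G(-199, b) = -141 - 1*119 = -141 - 119 = -260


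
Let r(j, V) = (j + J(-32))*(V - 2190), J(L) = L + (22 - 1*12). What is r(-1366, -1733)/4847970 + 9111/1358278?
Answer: 3720080995571/3292445497830 ≈ 1.1299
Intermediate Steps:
J(L) = 10 + L (J(L) = L + (22 - 12) = L + 10 = 10 + L)
r(j, V) = (-2190 + V)*(-22 + j) (r(j, V) = (j + (10 - 32))*(V - 2190) = (j - 22)*(-2190 + V) = (-22 + j)*(-2190 + V) = (-2190 + V)*(-22 + j))
r(-1366, -1733)/4847970 + 9111/1358278 = (48180 - 2190*(-1366) - 22*(-1733) - 1733*(-1366))/4847970 + 9111/1358278 = (48180 + 2991540 + 38126 + 2367278)*(1/4847970) + 9111*(1/1358278) = 5445124*(1/4847970) + 9111/1358278 = 2722562/2423985 + 9111/1358278 = 3720080995571/3292445497830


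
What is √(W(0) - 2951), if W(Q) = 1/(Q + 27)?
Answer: 2*I*√59757/9 ≈ 54.323*I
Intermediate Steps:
W(Q) = 1/(27 + Q)
√(W(0) - 2951) = √(1/(27 + 0) - 2951) = √(1/27 - 2951) = √(-79676/27) = 2*I*√59757/9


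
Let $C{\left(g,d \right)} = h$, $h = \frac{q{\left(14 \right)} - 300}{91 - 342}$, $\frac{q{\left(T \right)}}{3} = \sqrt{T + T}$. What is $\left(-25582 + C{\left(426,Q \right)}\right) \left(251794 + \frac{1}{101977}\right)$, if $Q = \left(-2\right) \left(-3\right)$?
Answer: $- \frac{164867682632229898}{25596227} - \frac{154063180434 \sqrt{7}}{25596227} \approx -6.4411 \cdot 10^{9}$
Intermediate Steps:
$q{\left(T \right)} = 3 \sqrt{2} \sqrt{T}$ ($q{\left(T \right)} = 3 \sqrt{T + T} = 3 \sqrt{2 T} = 3 \sqrt{2} \sqrt{T}$)
$Q = 6$
$h = \frac{300}{251} - \frac{6 \sqrt{7}}{251}$ ($h = \frac{3 \sqrt{2} \sqrt{14} - 300}{91 - 342} = \frac{6 \sqrt{7} - 300}{-251} = \left(-300 + 6 \sqrt{7}\right) \left(- \frac{1}{251}\right) = \frac{300}{251} - \frac{6 \sqrt{7}}{251} \approx 1.132$)
$C{\left(g,d \right)} = \frac{300}{251} - \frac{6 \sqrt{7}}{251}$
$\left(-25582 + C{\left(426,Q \right)}\right) \left(251794 + \frac{1}{101977}\right) = \left(-25582 + \left(\frac{300}{251} - \frac{6 \sqrt{7}}{251}\right)\right) \left(251794 + \frac{1}{101977}\right) = \left(- \frac{6420782}{251} - \frac{6 \sqrt{7}}{251}\right) \left(251794 + \frac{1}{101977}\right) = \left(- \frac{6420782}{251} - \frac{6 \sqrt{7}}{251}\right) \frac{25677196739}{101977} = - \frac{164867682632229898}{25596227} - \frac{154063180434 \sqrt{7}}{25596227}$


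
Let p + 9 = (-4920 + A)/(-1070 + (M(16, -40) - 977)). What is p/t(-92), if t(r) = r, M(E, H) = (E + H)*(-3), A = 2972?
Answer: 15827/181700 ≈ 0.087105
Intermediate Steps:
M(E, H) = -3*E - 3*H
p = -15827/1975 (p = -9 + (-4920 + 2972)/(-1070 + ((-3*16 - 3*(-40)) - 977)) = -9 - 1948/(-1070 + ((-48 + 120) - 977)) = -9 - 1948/(-1070 + (72 - 977)) = -9 - 1948/(-1070 - 905) = -9 - 1948/(-1975) = -9 - 1948*(-1/1975) = -9 + 1948/1975 = -15827/1975 ≈ -8.0137)
p/t(-92) = -15827/1975/(-92) = -15827/1975*(-1/92) = 15827/181700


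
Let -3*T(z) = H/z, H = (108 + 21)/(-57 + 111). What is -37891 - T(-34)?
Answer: -69567919/1836 ≈ -37891.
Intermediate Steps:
H = 43/18 (H = 129/54 = 129*(1/54) = 43/18 ≈ 2.3889)
T(z) = -43/(54*z)
-37891 - T(-34) = -37891 - (-43)/(54*(-34)) = -37891 - (-43)*(-1)/(54*34) = -37891 - 1*43/1836 = -37891 - 43/1836 = -69567919/1836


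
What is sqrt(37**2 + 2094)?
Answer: sqrt(3463) ≈ 58.847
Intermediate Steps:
sqrt(37**2 + 2094) = sqrt(1369 + 2094) = sqrt(3463)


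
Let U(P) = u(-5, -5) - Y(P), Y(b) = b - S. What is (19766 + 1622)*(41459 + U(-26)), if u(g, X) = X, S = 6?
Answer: 887302568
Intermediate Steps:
Y(b) = -6 + b (Y(b) = b - 1*6 = b - 6 = -6 + b)
U(P) = 1 - P (U(P) = -5 - (-6 + P) = -5 + (6 - P) = 1 - P)
(19766 + 1622)*(41459 + U(-26)) = (19766 + 1622)*(41459 + (1 - 1*(-26))) = 21388*(41459 + (1 + 26)) = 21388*(41459 + 27) = 21388*41486 = 887302568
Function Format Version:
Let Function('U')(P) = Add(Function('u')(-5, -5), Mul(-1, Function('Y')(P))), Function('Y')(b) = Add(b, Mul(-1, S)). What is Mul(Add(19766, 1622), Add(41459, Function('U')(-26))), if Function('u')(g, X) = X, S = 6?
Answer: 887302568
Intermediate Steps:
Function('Y')(b) = Add(-6, b) (Function('Y')(b) = Add(b, Mul(-1, 6)) = Add(b, -6) = Add(-6, b))
Function('U')(P) = Add(1, Mul(-1, P)) (Function('U')(P) = Add(-5, Mul(-1, Add(-6, P))) = Add(-5, Add(6, Mul(-1, P))) = Add(1, Mul(-1, P)))
Mul(Add(19766, 1622), Add(41459, Function('U')(-26))) = Mul(Add(19766, 1622), Add(41459, Add(1, Mul(-1, -26)))) = Mul(21388, Add(41459, Add(1, 26))) = Mul(21388, Add(41459, 27)) = Mul(21388, 41486) = 887302568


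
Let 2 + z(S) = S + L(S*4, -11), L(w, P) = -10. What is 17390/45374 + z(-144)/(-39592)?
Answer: 1774447/4582774 ≈ 0.38720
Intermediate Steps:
z(S) = -12 + S (z(S) = -2 + (S - 10) = -2 + (-10 + S) = -12 + S)
17390/45374 + z(-144)/(-39592) = 17390/45374 + (-12 - 144)/(-39592) = 17390*(1/45374) - 156*(-1/39592) = 8695/22687 + 39/9898 = 1774447/4582774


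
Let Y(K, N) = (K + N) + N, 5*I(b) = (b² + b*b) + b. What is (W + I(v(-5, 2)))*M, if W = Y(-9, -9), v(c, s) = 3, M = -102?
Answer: 11628/5 ≈ 2325.6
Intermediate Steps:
I(b) = b/5 + 2*b²/5 (I(b) = ((b² + b*b) + b)/5 = ((b² + b²) + b)/5 = (2*b² + b)/5 = (b + 2*b²)/5 = b/5 + 2*b²/5)
Y(K, N) = K + 2*N
W = -27 (W = -9 + 2*(-9) = -9 - 18 = -27)
(W + I(v(-5, 2)))*M = (-27 + (⅕)*3*(1 + 2*3))*(-102) = (-27 + (⅕)*3*(1 + 6))*(-102) = (-27 + (⅕)*3*7)*(-102) = (-27 + 21/5)*(-102) = -114/5*(-102) = 11628/5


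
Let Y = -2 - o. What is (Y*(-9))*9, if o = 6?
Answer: 648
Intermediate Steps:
Y = -8 (Y = -2 - 1*6 = -2 - 6 = -8)
(Y*(-9))*9 = -8*(-9)*9 = 72*9 = 648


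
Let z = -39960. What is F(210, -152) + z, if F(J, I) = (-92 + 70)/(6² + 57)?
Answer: -3716302/93 ≈ -39960.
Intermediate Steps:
F(J, I) = -22/93 (F(J, I) = -22/(36 + 57) = -22/93)
F(210, -152) + z = -22/93 - 39960 = -3716302/93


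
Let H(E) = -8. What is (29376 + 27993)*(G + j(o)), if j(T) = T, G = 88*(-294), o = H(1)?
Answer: -1484709720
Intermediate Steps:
o = -8
G = -25872
(29376 + 27993)*(G + j(o)) = (29376 + 27993)*(-25872 - 8) = 57369*(-25880) = -1484709720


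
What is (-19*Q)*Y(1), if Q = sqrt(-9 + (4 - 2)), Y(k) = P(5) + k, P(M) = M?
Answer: -114*I*sqrt(7) ≈ -301.62*I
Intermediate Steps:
Y(k) = 5 + k
Q = I*sqrt(7) (Q = sqrt(-9 + 2) = sqrt(-7) = I*sqrt(7) ≈ 2.6458*I)
(-19*Q)*Y(1) = (-19*I*sqrt(7))*(5 + 1) = -19*I*sqrt(7)*6 = -114*I*sqrt(7)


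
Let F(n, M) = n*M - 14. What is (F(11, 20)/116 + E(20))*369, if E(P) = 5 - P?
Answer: -283023/58 ≈ -4879.7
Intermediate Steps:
F(n, M) = -14 + M*n (F(n, M) = M*n - 14 = -14 + M*n)
(F(11, 20)/116 + E(20))*369 = ((-14 + 20*11)/116 + (5 - 1*20))*369 = ((-14 + 220)*(1/116) + (5 - 20))*369 = (206*(1/116) - 15)*369 = (103/58 - 15)*369 = -767/58*369 = -283023/58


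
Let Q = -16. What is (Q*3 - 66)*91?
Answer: -10374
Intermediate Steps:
(Q*3 - 66)*91 = (-16*3 - 66)*91 = (-48 - 66)*91 = -114*91 = -10374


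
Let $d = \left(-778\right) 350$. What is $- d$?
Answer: $272300$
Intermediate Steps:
$d = -272300$
$- d = \left(-1\right) \left(-272300\right) = 272300$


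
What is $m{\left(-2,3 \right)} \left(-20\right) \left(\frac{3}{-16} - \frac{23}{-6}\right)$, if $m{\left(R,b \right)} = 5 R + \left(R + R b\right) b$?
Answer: $\frac{14875}{6} \approx 2479.2$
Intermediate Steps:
$m{\left(R,b \right)} = 5 R + b \left(R + R b\right)$
$m{\left(-2,3 \right)} \left(-20\right) \left(\frac{3}{-16} - \frac{23}{-6}\right) = - 2 \left(5 + 3 + 3^{2}\right) \left(-20\right) \left(\frac{3}{-16} - \frac{23}{-6}\right) = - 2 \left(5 + 3 + 9\right) \left(-20\right) \left(3 \left(- \frac{1}{16}\right) - - \frac{23}{6}\right) = \left(-2\right) 17 \left(-20\right) \left(- \frac{3}{16} + \frac{23}{6}\right) = \left(-34\right) \left(-20\right) \frac{175}{48} = 680 \cdot \frac{175}{48} = \frac{14875}{6}$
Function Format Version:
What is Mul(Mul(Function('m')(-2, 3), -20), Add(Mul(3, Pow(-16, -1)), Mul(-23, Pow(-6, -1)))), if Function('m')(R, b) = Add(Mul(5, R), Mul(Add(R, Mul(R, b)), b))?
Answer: Rational(14875, 6) ≈ 2479.2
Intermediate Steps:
Function('m')(R, b) = Add(Mul(5, R), Mul(b, Add(R, Mul(R, b))))
Mul(Mul(Function('m')(-2, 3), -20), Add(Mul(3, Pow(-16, -1)), Mul(-23, Pow(-6, -1)))) = Mul(Mul(Mul(-2, Add(5, 3, Pow(3, 2))), -20), Add(Mul(3, Pow(-16, -1)), Mul(-23, Pow(-6, -1)))) = Mul(Mul(Mul(-2, Add(5, 3, 9)), -20), Add(Mul(3, Rational(-1, 16)), Mul(-23, Rational(-1, 6)))) = Mul(Mul(Mul(-2, 17), -20), Add(Rational(-3, 16), Rational(23, 6))) = Mul(Mul(-34, -20), Rational(175, 48)) = Mul(680, Rational(175, 48)) = Rational(14875, 6)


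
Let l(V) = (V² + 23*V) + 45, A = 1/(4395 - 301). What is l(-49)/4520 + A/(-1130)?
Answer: 2699991/9252440 ≈ 0.29181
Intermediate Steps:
A = 1/4094 ≈ 0.00024426
l(V) = 45 + V² + 23*V
l(-49)/4520 + A/(-1130) = (45 + (-49)² + 23*(-49))/4520 + (1/4094)/(-1130) = (45 + 2401 - 1127)*(1/4520) + (1/4094)*(-1/1130) = 1319*(1/4520) - 1/4626220 = 1319/4520 - 1/4626220 = 2699991/9252440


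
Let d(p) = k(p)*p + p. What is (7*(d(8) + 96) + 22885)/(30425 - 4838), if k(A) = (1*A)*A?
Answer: 27197/25587 ≈ 1.0629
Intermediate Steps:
k(A) = A**2 (k(A) = A*A = A**2)
d(p) = p + p**3 (d(p) = p**2*p + p = p**3 + p = p + p**3)
(7*(d(8) + 96) + 22885)/(30425 - 4838) = (7*((8 + 8**3) + 96) + 22885)/(30425 - 4838) = (7*((8 + 512) + 96) + 22885)/25587 = (7*(520 + 96) + 22885)*(1/25587) = (7*616 + 22885)*(1/25587) = (4312 + 22885)*(1/25587) = 27197*(1/25587) = 27197/25587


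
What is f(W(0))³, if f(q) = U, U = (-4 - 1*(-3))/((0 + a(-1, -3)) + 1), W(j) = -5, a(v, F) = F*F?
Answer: -1/1000 ≈ -0.0010000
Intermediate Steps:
a(v, F) = F²
U = -⅒ (U = (-4 - 1*(-3))/((0 + (-3)²) + 1) = (-4 + 3)/((0 + 9) + 1) = -1/(9 + 1) = -1/10 = -1*⅒ = -⅒ ≈ -0.10000)
f(q) = -⅒
f(W(0))³ = (-⅒)³ = -1/1000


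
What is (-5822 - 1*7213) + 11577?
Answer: -1458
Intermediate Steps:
(-5822 - 1*7213) + 11577 = (-5822 - 7213) + 11577 = -13035 + 11577 = -1458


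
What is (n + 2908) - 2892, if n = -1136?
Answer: -1120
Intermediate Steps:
(n + 2908) - 2892 = (-1136 + 2908) - 2892 = 1772 - 2892 = -1120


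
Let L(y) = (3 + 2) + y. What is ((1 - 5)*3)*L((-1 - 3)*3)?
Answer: 84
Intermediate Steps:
L(y) = 5 + y
((1 - 5)*3)*L((-1 - 3)*3) = ((1 - 5)*3)*(5 + (-1 - 3)*3) = (-4*3)*(5 - 4*3) = -12*(5 - 12) = -12*(-7) = 84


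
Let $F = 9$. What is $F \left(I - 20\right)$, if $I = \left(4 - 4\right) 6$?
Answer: $-180$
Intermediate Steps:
$I = 0$ ($I = \left(4 - 4\right) 6 = 0 \cdot 6 = 0$)
$F \left(I - 20\right) = 9 \left(0 - 20\right) = 9 \left(-20\right) = -180$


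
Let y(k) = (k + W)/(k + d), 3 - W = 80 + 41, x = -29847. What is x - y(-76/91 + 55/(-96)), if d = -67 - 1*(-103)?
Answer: -9018571016/302195 ≈ -29844.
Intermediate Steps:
W = -118 (W = 3 - (80 + 41) = 3 - 1*121 = 3 - 121 = -118)
d = 36 (d = -67 + 103 = 36)
y(k) = (-118 + k)/(36 + k) (y(k) = (k - 118)/(k + 36) = (-118 + k)/(36 + k))
x - y(-76/91 + 55/(-96)) = -29847 - (-118 + (-76/91 + 55/(-96)))/(36 + (-76/91 + 55/(-96))) = -29847 - (-118 + (-76*1/91 + 55*(-1/96)))/(36 + (-76*1/91 + 55*(-1/96))) = -29847 - (-118 + (-76/91 - 55/96))/(36 + (-76/91 - 55/96)) = -29847 - (-118 - 12301/8736)/(36 - 12301/8736) = -29847 - (-1043149)/(302195/8736*8736) = -29847 - 8736*(-1043149)/(302195*8736) = -29847 - 1*(-1043149/302195) = -29847 + 1043149/302195 = -9018571016/302195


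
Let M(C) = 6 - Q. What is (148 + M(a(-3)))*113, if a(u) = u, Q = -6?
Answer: 18080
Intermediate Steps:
M(C) = 12 (M(C) = 6 - 1*(-6) = 6 + 6 = 12)
(148 + M(a(-3)))*113 = (148 + 12)*113 = 160*113 = 18080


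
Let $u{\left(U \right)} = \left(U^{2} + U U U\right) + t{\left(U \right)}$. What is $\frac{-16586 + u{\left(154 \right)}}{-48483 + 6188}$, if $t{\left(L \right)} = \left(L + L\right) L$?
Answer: $- \frac{3706826}{42295} \approx -87.642$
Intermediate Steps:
$t{\left(L \right)} = 2 L^{2}$ ($t{\left(L \right)} = 2 L L = 2 L^{2}$)
$u{\left(U \right)} = U^{3} + 3 U^{2}$ ($u{\left(U \right)} = \left(U^{2} + U U U\right) + 2 U^{2} = \left(U^{2} + U^{2} U\right) + 2 U^{2} = \left(U^{2} + U^{3}\right) + 2 U^{2} = U^{3} + 3 U^{2}$)
$\frac{-16586 + u{\left(154 \right)}}{-48483 + 6188} = \frac{-16586 + 154^{2} \left(3 + 154\right)}{-48483 + 6188} = \frac{-16586 + 23716 \cdot 157}{-42295} = \left(-16586 + 3723412\right) \left(- \frac{1}{42295}\right) = 3706826 \left(- \frac{1}{42295}\right) = - \frac{3706826}{42295}$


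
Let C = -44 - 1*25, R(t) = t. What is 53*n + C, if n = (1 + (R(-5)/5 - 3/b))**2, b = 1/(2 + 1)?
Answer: 4224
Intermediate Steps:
b = 1/3 ≈ 0.33333
C = -69 (C = -44 - 25 = -69)
n = 81 (n = (1 + (-5/5 - 3/1/3))**2 = (1 + (-5*1/5 - 3*3))**2 = (1 + (-1 - 9))**2 = (1 - 10)**2 = (-9)**2 = 81)
53*n + C = 53*81 - 69 = 4293 - 69 = 4224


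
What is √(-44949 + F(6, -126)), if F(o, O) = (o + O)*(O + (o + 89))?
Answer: 9*I*√509 ≈ 203.05*I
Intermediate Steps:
F(o, O) = (O + o)*(89 + O + o) (F(o, O) = (O + o)*(O + (89 + o)) = (O + o)*(89 + O + o))
√(-44949 + F(6, -126)) = √(-44949 + ((-126)² + 6² + 89*(-126) + 89*6 + 2*(-126)*6)) = √(-44949 + (15876 + 36 - 11214 + 534 - 1512)) = √(-44949 + 3720) = √(-41229) = 9*I*√509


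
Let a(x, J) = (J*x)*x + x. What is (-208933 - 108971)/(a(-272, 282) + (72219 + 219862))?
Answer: -317904/21155297 ≈ -0.015027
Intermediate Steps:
a(x, J) = x + J*x**2 (a(x, J) = J*x**2 + x = x + J*x**2)
(-208933 - 108971)/(a(-272, 282) + (72219 + 219862)) = (-208933 - 108971)/(-272*(1 + 282*(-272)) + (72219 + 219862)) = -317904/(-272*(1 - 76704) + 292081) = -317904/(-272*(-76703) + 292081) = -317904/(20863216 + 292081) = -317904/21155297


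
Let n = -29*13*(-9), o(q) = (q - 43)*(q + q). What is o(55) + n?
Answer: 4713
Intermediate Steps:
o(q) = 2*q*(-43 + q) (o(q) = (-43 + q)*(2*q) = 2*q*(-43 + q))
n = 3393 (n = -377*(-9) = 3393)
o(55) + n = 2*55*(-43 + 55) + 3393 = 2*55*12 + 3393 = 1320 + 3393 = 4713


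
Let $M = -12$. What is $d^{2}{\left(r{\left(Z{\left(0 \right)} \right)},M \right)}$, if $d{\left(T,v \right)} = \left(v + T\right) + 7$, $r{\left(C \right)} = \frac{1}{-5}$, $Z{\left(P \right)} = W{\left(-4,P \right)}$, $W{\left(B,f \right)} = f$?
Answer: $\frac{676}{25} \approx 27.04$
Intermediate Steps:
$Z{\left(P \right)} = P$
$r{\left(C \right)} = - \frac{1}{5}$
$d{\left(T,v \right)} = 7 + T + v$ ($d{\left(T,v \right)} = \left(T + v\right) + 7 = 7 + T + v$)
$d^{2}{\left(r{\left(Z{\left(0 \right)} \right)},M \right)} = \left(7 - \frac{1}{5} - 12\right)^{2} = \left(- \frac{26}{5}\right)^{2} = \frac{676}{25}$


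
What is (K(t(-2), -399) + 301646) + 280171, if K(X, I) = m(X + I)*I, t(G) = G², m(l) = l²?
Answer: -61672158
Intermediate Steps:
K(X, I) = I*(I + X)² (K(X, I) = (X + I)²*I = (I + X)²*I = I*(I + X)²)
(K(t(-2), -399) + 301646) + 280171 = (-399*(-399 + (-2)²)² + 301646) + 280171 = (-399*(-399 + 4)² + 301646) + 280171 = (-399*(-395)² + 301646) + 280171 = (-399*156025 + 301646) + 280171 = (-62253975 + 301646) + 280171 = -61952329 + 280171 = -61672158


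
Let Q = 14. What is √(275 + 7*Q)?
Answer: √373 ≈ 19.313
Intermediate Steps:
√(275 + 7*Q) = √(275 + 7*14) = √(275 + 98) = √373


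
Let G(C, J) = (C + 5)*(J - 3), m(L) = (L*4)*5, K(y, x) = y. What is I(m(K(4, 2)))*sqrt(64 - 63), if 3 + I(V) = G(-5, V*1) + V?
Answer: 77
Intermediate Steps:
m(L) = 20*L (m(L) = (4*L)*5 = 20*L)
G(C, J) = (-3 + J)*(5 + C) (G(C, J) = (5 + C)*(-3 + J) = (-3 + J)*(5 + C))
I(V) = -3 + V (I(V) = -3 + ((-15 - 3*(-5) + 5*(V*1) - 5*V) + V) = -3 + ((-15 + 15 + 5*V - 5*V) + V) = -3 + (0 + V) = -3 + V)
I(m(K(4, 2)))*sqrt(64 - 63) = (-3 + 20*4)*sqrt(64 - 63) = (-3 + 80)*sqrt(1) = 77*1 = 77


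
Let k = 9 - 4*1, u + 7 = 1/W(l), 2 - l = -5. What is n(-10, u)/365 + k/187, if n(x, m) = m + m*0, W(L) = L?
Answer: 3799/477785 ≈ 0.0079513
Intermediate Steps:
l = 7 (l = 2 - 1*(-5) = 2 + 5 = 7)
u = -48/7 (u = -7 + 1/7 = -48/7 ≈ -6.8571)
k = 5 (k = 9 - 4 = 5)
n(x, m) = m (n(x, m) = m + 0 = m)
n(-10, u)/365 + k/187 = -48/7/365 + 5/187 = -48/7*1/365 + 5*(1/187) = -48/2555 + 5/187 = 3799/477785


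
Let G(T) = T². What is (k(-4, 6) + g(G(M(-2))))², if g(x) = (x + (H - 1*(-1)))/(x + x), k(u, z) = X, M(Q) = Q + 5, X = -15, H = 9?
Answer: 63001/324 ≈ 194.45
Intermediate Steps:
M(Q) = 5 + Q
k(u, z) = -15
g(x) = (10 + x)/(2*x) (g(x) = (x + (9 - 1*(-1)))/(x + x) = (x + (9 + 1))/((2*x)) = (x + 10)*(1/(2*x)) = (10 + x)*(1/(2*x)) = (10 + x)/(2*x))
(k(-4, 6) + g(G(M(-2))))² = (-15 + (10 + (5 - 2)²)/(2*((5 - 2)²)))² = (-15 + (10 + 3²)/(2*(3²)))² = (-15 + (½)*(10 + 9)/9)² = (-15 + (½)*(⅑)*19)² = (-15 + 19/18)² = (-251/18)² = 63001/324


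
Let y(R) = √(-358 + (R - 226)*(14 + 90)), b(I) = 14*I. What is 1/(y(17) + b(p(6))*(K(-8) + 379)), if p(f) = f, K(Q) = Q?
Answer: 15582/485608495 - I*√22094/971216990 ≈ 3.2088e-5 - 1.5305e-7*I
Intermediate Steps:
y(R) = √(-23862 + 104*R) (y(R) = √(-358 + (-226 + R)*104) = √(-358 + (-23504 + 104*R)) = √(-23862 + 104*R))
1/(y(17) + b(p(6))*(K(-8) + 379)) = 1/(√(-23862 + 104*17) + (14*6)*(-8 + 379)) = 1/(√(-23862 + 1768) + 84*371) = 1/(√(-22094) + 31164) = 1/(I*√22094 + 31164) = 1/(31164 + I*√22094)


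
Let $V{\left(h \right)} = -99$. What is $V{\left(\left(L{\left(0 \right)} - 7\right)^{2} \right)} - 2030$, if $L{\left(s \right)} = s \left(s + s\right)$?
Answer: $-2129$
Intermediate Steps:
$L{\left(s \right)} = 2 s^{2}$ ($L{\left(s \right)} = s 2 s = 2 s^{2}$)
$V{\left(\left(L{\left(0 \right)} - 7\right)^{2} \right)} - 2030 = -99 - 2030 = -2129$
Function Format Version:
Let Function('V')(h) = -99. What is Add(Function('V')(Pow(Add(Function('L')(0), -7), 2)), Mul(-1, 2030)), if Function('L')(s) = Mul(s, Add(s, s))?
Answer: -2129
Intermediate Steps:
Function('L')(s) = Mul(2, Pow(s, 2)) (Function('L')(s) = Mul(s, Mul(2, s)) = Mul(2, Pow(s, 2)))
Add(Function('V')(Pow(Add(Function('L')(0), -7), 2)), Mul(-1, 2030)) = Add(-99, Mul(-1, 2030)) = Add(-99, -2030) = -2129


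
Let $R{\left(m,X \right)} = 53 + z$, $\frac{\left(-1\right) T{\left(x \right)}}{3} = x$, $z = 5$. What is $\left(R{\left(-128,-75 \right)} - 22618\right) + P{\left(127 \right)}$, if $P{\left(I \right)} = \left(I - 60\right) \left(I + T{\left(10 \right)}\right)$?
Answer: $-16061$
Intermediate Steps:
$T{\left(x \right)} = - 3 x$
$R{\left(m,X \right)} = 58$ ($R{\left(m,X \right)} = 53 + 5 = 58$)
$P{\left(I \right)} = \left(-60 + I\right) \left(-30 + I\right)$ ($P{\left(I \right)} = \left(I - 60\right) \left(I - 30\right) = \left(-60 + I\right) \left(I - 30\right) = \left(-60 + I\right) \left(-30 + I\right)$)
$\left(R{\left(-128,-75 \right)} - 22618\right) + P{\left(127 \right)} = \left(58 - 22618\right) + \left(1800 + 127^{2} - 11430\right) = -22560 + \left(1800 + 16129 - 11430\right) = -22560 + 6499 = -16061$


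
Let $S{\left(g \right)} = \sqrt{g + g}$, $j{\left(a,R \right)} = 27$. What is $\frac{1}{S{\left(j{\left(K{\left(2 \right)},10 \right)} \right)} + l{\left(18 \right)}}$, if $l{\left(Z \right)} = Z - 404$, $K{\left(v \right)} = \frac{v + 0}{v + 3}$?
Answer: $- \frac{193}{74471} - \frac{3 \sqrt{6}}{148942} \approx -0.002641$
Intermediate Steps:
$K{\left(v \right)} = \frac{v}{3 + v}$
$S{\left(g \right)} = \sqrt{2} \sqrt{g}$ ($S{\left(g \right)} = \sqrt{2 g} = \sqrt{2} \sqrt{g}$)
$l{\left(Z \right)} = -404 + Z$ ($l{\left(Z \right)} = Z - 404 = -404 + Z$)
$\frac{1}{S{\left(j{\left(K{\left(2 \right)},10 \right)} \right)} + l{\left(18 \right)}} = \frac{1}{\sqrt{2} \sqrt{27} + \left(-404 + 18\right)} = \frac{1}{\sqrt{2} \cdot 3 \sqrt{3} - 386} = \frac{1}{3 \sqrt{6} - 386} = \frac{1}{-386 + 3 \sqrt{6}}$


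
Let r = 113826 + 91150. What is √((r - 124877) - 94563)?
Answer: 8*I*√226 ≈ 120.27*I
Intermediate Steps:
r = 204976
√((r - 124877) - 94563) = √((204976 - 124877) - 94563) = √(80099 - 94563) = √(-14464) = 8*I*√226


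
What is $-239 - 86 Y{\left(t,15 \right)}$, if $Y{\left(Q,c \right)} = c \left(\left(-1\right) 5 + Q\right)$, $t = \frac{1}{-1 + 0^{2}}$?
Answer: $7501$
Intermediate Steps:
$t = -1$ ($t = \frac{1}{-1 + 0} = \frac{1}{-1} = -1$)
$Y{\left(Q,c \right)} = c \left(-5 + Q\right)$
$-239 - 86 Y{\left(t,15 \right)} = -239 - 86 \cdot 15 \left(-5 - 1\right) = -239 - 86 \cdot 15 \left(-6\right) = -239 - -7740 = -239 + 7740 = 7501$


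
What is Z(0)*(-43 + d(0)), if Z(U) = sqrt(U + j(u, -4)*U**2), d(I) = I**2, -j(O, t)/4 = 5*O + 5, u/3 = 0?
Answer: 0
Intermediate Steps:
u = 0 (u = 3*0 = 0)
j(O, t) = -20 - 20*O (j(O, t) = -4*(5*O + 5) = -4*(5 + 5*O) = -20 - 20*O)
Z(U) = sqrt(U - 20*U**2) (Z(U) = sqrt(U + (-20 - 20*0)*U**2) = sqrt(U + (-20 + 0)*U**2) = sqrt(U - 20*U**2))
Z(0)*(-43 + d(0)) = sqrt(0*(1 - 20*0))*(-43 + 0**2) = sqrt(0*(1 + 0))*(-43 + 0) = sqrt(0*1)*(-43) = sqrt(0)*(-43) = 0*(-43) = 0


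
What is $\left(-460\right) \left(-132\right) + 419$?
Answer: $61139$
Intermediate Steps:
$\left(-460\right) \left(-132\right) + 419 = 60720 + 419 = 61139$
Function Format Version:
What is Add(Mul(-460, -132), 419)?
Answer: 61139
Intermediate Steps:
Add(Mul(-460, -132), 419) = Add(60720, 419) = 61139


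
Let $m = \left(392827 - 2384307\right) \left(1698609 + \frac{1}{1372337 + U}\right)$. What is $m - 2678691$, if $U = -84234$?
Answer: $- \frac{4357328529754750613}{1288103} \approx -3.3827 \cdot 10^{12}$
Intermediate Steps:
$m = - \frac{4357325079324837440}{1288103}$ ($m = \left(392827 - 2384307\right) \left(1698609 + \frac{1}{1372337 - 84234}\right) = - 1991480 \left(1698609 + \frac{1}{1288103}\right) = \left(-1991480\right) \frac{2187983348728}{1288103} = - \frac{4357325079324837440}{1288103} \approx -3.3827 \cdot 10^{12}$)
$m - 2678691 = - \frac{4357325079324837440}{1288103} - 2678691 = - \frac{4357328529754750613}{1288103}$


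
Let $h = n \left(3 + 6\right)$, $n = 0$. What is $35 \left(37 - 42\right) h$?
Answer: $0$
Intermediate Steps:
$h = 0$ ($h = 0 \left(3 + 6\right) = 0 \cdot 9 = 0$)
$35 \left(37 - 42\right) h = 35 \left(37 - 42\right) 0 = 35 \left(-5\right) 0 = \left(-175\right) 0 = 0$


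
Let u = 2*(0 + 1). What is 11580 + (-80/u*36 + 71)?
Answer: 10211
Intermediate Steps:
u = 2 (u = 2*1 = 2)
11580 + (-80/u*36 + 71) = 11580 + (-80/2*36 + 71) = 11580 + (-8*5*36 + 71) = 11580 + (-40*36 + 71) = 11580 + (-1440 + 71) = 11580 - 1369 = 10211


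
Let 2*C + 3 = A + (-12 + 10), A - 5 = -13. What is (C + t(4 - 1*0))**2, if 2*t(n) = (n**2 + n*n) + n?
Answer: 529/4 ≈ 132.25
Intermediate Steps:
A = -8 (A = 5 - 13 = -8)
C = -13/2 (C = -3/2 + (-8 + (-12 + 10))/2 = -3/2 + (-8 - 2)/2 = -3/2 + (1/2)*(-10) = -3/2 - 5 = -13/2 ≈ -6.5000)
t(n) = n**2 + n/2 (t(n) = ((n**2 + n*n) + n)/2 = ((n**2 + n**2) + n)/2 = (2*n**2 + n)/2 = (n + 2*n**2)/2 = n**2 + n/2)
(C + t(4 - 1*0))**2 = (-13/2 + (4 - 1*0)*(1/2 + (4 - 1*0)))**2 = (-13/2 + (4 + 0)*(1/2 + (4 + 0)))**2 = (-13/2 + 4*(1/2 + 4))**2 = (-13/2 + 4*(9/2))**2 = (-13/2 + 18)**2 = (23/2)**2 = 529/4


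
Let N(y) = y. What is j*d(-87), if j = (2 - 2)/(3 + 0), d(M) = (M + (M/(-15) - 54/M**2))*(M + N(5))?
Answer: 0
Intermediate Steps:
d(M) = (5 + M)*(-54/M**2 + 14*M/15) (d(M) = (M + (M/(-15) - 54/M**2))*(M + 5) = (M + (M*(-1/15) - 54/M**2))*(5 + M) = (M + (-M/15 - 54/M**2))*(5 + M) = (M + (-54/M**2 - M/15))*(5 + M) = (-54/M**2 + 14*M/15)*(5 + M) = (5 + M)*(-54/M**2 + 14*M/15))
j = 0 (j = 0/3 = 0*(1/3) = 0)
j*d(-87) = 0*((2/15)*(-2025 - 405*(-87) + 7*(-87)**3*(5 - 87))/(-87)**2) = 0*((2/15)*(1/7569)*(-2025 + 35235 + 7*(-658503)*(-82))) = 0*((2/15)*(1/7569)*(-2025 + 35235 + 377980722)) = 0*((2/15)*(1/7569)*378013932) = 0*(28001032/4205) = 0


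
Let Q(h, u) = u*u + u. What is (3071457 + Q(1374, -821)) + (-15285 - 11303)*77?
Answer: 1697401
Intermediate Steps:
Q(h, u) = u + u² (Q(h, u) = u² + u = u + u²)
(3071457 + Q(1374, -821)) + (-15285 - 11303)*77 = (3071457 - 821*(1 - 821)) + (-15285 - 11303)*77 = (3071457 - 821*(-820)) - 26588*77 = (3071457 + 673220) - 2047276 = 3744677 - 2047276 = 1697401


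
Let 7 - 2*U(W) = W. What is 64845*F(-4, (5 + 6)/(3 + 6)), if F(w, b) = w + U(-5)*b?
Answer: 216150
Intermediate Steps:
U(W) = 7/2 - W/2
F(w, b) = w + 6*b (F(w, b) = w + (7/2 - ½*(-5))*b = w + (7/2 + 5/2)*b = w + 6*b)
64845*F(-4, (5 + 6)/(3 + 6)) = 64845*(-4 + 6*((5 + 6)/(3 + 6))) = 64845*(-4 + 6*(11/9)) = 64845*(-4 + 22/3) = 64845*(10/3) = 216150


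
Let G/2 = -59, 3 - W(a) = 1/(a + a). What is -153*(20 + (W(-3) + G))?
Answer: 29019/2 ≈ 14510.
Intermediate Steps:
W(a) = 3 - 1/(2*a) (W(a) = 3 - 1/(a + a) = 3 - 1/(2*a))
G = -118 (G = 2*(-59) = -118)
-153*(20 + (W(-3) + G)) = -153*(20 + ((3 - ½/(-3)) - 118)) = -153*(20 + ((3 - ½*(-⅓)) - 118)) = -153*(20 + ((3 + ⅙) - 118)) = -153*(20 + (19/6 - 118)) = -153*(20 - 689/6) = -153*(-569/6) = 29019/2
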